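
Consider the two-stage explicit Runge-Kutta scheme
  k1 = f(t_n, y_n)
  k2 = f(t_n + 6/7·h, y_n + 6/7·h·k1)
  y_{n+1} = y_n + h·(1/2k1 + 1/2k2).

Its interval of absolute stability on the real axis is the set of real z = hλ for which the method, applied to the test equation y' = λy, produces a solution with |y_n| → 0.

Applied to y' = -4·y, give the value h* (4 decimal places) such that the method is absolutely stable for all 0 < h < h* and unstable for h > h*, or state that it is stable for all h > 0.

(-2.3333,0); λ=-4 ⇒ h* = (7/3)/4 = 0.5833.

Set f=λy, z=hλ:
  k1=λy_n ⇒ h·k1=z·y_n;  k2=λ(1+6/7z)y_n ⇒ h·k2=z(1+6/7z)y_n
  y_{n+1}/y_n = 1 + 1/2z + 1/2z(1+6/7z) = 1 + z + 3/7z²
  so R(z) = 1 + z + 3/7z².

Need |R(x)|<1, x<0.
x=-1.36: |R|=0.4327
R=1: x+3/7x²=0 ⇒ x=−7/3=-2.3333; min R=1−1/(4·3/7)=0.4167>−1
Confirm numerically:
  x=-2.281: |R|=0.94884 <1
  x=-2.133: |R|=0.81687 <1
  x=-1.049: |R|=0.42260 <1
  x=-2.911: |R|=1.72068 >1
  x=-2.786: |R|=1.54048 >1
  x=-2.671: |R|=1.38653 >1
Interval (-2.3333, 0).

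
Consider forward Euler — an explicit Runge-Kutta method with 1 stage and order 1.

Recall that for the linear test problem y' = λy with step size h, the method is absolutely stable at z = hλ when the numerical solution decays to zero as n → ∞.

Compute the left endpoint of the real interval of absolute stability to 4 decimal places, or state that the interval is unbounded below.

left endpoint -2.0000.

With y'=λy (z=hλ):
  order 1, 1-stage ⇒ R(z)=1+z
  (e.g. R(-0.31)=0.69000, |R|=0.69000)

Find x<0 with |R(x)|<1.
x=-0.31: |R|=0.6900
|R(-1.5)|=0.5000 |R(-1.3)|=0.3000 |R(-0.67)|=0.3300
Bisect:
  x_lo=-2.3783 |R|=1.3783  x_hi=-0.1743 |R|=0.8257
  mid=-1.27628 |R|=0.27628 →hi
  mid=-1.82729 |R|=0.82729 →hi
  mid=-2.10280 |R|=1.10280 →lo
  mid=-1.96504 |R|=0.96504 →hi
  mid=-2.03392 |R|=1.03392 →lo
  mid=-1.99948 |R|=0.99948 →hi
  mid=-2.01670 |R|=1.01670 →lo
  mid=-2.00809 |R|=1.00809 →lo
  mid=-2.00379 |R|=1.00379 →lo
  mid=-2.00163 |R|=1.00163 →lo
  ...
  [-2.00002,-1.99988] ⇒ x*=-2.0000
So |R|<1 on (-2.0000, 0).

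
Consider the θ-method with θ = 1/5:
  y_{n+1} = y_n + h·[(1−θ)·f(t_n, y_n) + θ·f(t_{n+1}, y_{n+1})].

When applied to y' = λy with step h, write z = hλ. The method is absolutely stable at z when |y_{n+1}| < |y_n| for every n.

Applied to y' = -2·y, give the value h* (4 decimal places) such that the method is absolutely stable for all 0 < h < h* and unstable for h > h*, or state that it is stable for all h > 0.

With y'=λy (z=hλ):
  y_{n+1} = y_n + z·[4/5·y_n + 1/5·y_{n+1}] ⇒ (1 − 1/5z)y_{n+1} = (1 + 4/5z)y_n
  Hence R(z) = (1 + 4/5z)/(1 − 1/5z).

Boundary: |R(x)|=1, x<0.
x=-1.72: |R|=0.2798
R=−1: 1+4/5x = −1+1/5x ⇒ -3/5x=2 ⇒ x=2/(-3/5)=-3.3333
Confirm numerically:
  x=-2.568: |R|=0.69662 <1
  x=-2.409: |R|=0.62573 <1
  x=-2.252: |R|=0.55268 <1
  x=-1.366: |R|=0.07289 <1
  x=-3.860: |R|=1.17833 >1
  x=-3.798: |R|=1.15845 >1
  x=-3.581: |R|=1.08659 >1
Interval (-3.3333, 0).

(-3.3333,0); λ=-2 ⇒ h* = (10/3)/2 = 1.6667.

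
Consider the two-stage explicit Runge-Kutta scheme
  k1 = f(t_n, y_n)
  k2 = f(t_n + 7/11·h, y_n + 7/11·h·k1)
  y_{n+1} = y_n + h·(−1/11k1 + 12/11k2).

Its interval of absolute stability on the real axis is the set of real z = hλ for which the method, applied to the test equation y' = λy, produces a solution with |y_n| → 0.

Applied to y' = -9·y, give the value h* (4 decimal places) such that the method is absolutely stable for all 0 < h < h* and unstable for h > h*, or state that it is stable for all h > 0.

(-1.4405,0); λ=-9 ⇒ h* = (121/84)/9 = 0.1601.

Test eqn y'=λy, z=hλ:
  k1=λy_n ⇒ h·k1=z·y_n;  k2=λ(1+7/11z)y_n ⇒ h·k2=z(1+7/11z)y_n
  y_{n+1}/y_n = 1 − 1/11z + 12/11z(1+7/11z) = 1 + z + 84/121z²
  ⇒ R(z) = 1 + z + 84/121z².

Need |R(x)|<1, x<0.
x=-1.33: |R|=0.8980
R=1: x+84/121x²=0 ⇒ x=−121/84=-1.4405; min R=1−1/(4·84/121)=0.6399>−1
Confirm numerically:
  x=-1.336: |R|=0.90310 <1
  x=-1.093: |R|=0.73634 <1
  x=-1.036: |R|=0.70910 <1
  x=-1.920: |R|=1.63915 >1
  x=-1.639: |R|=1.22588 >1
  x=-1.482: |R|=1.04272 >1
Stable set (-1.4405, 0).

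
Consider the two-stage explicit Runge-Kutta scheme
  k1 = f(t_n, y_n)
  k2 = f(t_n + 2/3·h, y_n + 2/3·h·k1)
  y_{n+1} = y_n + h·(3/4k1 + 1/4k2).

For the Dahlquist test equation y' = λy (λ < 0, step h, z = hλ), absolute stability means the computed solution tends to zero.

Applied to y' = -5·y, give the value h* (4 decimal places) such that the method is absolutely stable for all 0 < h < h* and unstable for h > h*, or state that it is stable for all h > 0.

(-6.0000,0); λ=-5 ⇒ h* = (6)/5 = 1.2000.

Set f=λy, z=hλ:
  k1=λy_n ⇒ h·k1=z·y_n;  k2=λ(1+2/3z)y_n ⇒ h·k2=z(1+2/3z)y_n
  y_{n+1}/y_n = 1 + 3/4z + 1/4z(1+2/3z) = 1 + z + 1/6z²
  ⇒ R(z) = 1 + z + 1/6z².

Find x<0 with |R(x)|<1.
x=-0.39: |R|=0.6353
R=1: x+1/6x²=0 ⇒ x=−6=-6.0000; min R=1−1/(4·1/6)=-0.5000>−1
Confirm numerically:
  x=-5.227: |R|=0.32659 <1
  x=-3.645: |R|=0.43066 <1
  x=-2.650: |R|=0.47958 <1
  x=-6.446: |R|=1.47915 >1
  x=-6.093: |R|=1.09444 >1
Stable set (-6.0000, 0).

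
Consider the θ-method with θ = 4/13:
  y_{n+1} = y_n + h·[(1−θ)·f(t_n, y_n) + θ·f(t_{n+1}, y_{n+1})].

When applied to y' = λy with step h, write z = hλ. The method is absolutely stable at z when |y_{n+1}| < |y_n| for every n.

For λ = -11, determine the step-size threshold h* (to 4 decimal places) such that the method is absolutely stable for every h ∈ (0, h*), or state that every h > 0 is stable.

(-5.2000,0); λ=-11 ⇒ h* = (26/5)/11 = 0.4727.

Set f=λy, z=hλ:
  y_{n+1} = y_n + z·[9/13·y_n + 4/13·y_{n+1}] ⇒ (1 − 4/13z)y_{n+1} = (1 + 9/13z)y_n
  so R(z) = (1 + 9/13z)/(1 − 4/13z).

Boundary: |R(x)|=1, x<0.
x=-0.73: |R|=0.4039
R=−1: 1+9/13x = −1+4/13x ⇒ -5/13x=2 ⇒ x=2/(-5/13)=-5.2000
Confirm numerically:
  x=-3.849: |R|=0.76211 <1
  x=-2.706: |R|=0.47658 <1
  x=-2.559: |R|=0.43170 <1
  x=-2.337: |R|=0.35945 <1
  x=-5.413: |R|=1.03073 >1
  x=-5.360: |R|=1.02323 >1
Interval (-5.2000, 0).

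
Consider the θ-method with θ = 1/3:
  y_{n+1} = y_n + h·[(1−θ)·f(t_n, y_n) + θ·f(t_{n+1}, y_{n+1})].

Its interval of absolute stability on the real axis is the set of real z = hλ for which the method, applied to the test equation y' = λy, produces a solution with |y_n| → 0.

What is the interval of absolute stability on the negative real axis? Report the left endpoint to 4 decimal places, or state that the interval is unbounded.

Test eqn y'=λy, z=hλ:
  y_{n+1} = y_n + z·[2/3·y_n + 1/3·y_{n+1}] ⇒ (1 − 1/3z)y_{n+1} = (1 + 2/3z)y_n
  Hence R(z) = (1 + 2/3z)/(1 − 1/3z).

Solve |R(x)|<1 on ℝ⁻.
x=-1.65: |R|=0.0645
R=−1: 1+2/3x = −1+1/3x ⇒ -1/3x=2 ⇒ x=2/(-1/3)=-6.0000
Confirm numerically:
  x=-4.832: |R|=0.85087 <1
  x=-3.363: |R|=0.58557 <1
  x=-2.904: |R|=0.47561 <1
  x=-2.635: |R|=0.40284 <1
  x=-6.586: |R|=1.06113 >1
  x=-6.481: |R|=1.05073 >1
  x=-6.264: |R|=1.02850 >1
Stable set (-6.0000, 0).

(-6.0000, 0).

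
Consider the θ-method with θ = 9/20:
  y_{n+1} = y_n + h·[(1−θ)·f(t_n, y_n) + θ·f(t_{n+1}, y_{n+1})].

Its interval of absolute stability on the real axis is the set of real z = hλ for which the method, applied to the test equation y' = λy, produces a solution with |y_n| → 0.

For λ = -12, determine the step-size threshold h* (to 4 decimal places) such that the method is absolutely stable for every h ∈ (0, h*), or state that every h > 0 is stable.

(-20.0000,0); λ=-12 ⇒ h* = (20)/12 = 1.6667.

With y'=λy (z=hλ):
  y_{n+1} = y_n + z·[11/20·y_n + 9/20·y_{n+1}] ⇒ (1 − 9/20z)y_{n+1} = (1 + 11/20z)y_n
  ⇒ R(z) = (1 + 11/20z)/(1 − 9/20z).

Need |R(x)|<1, x<0.
x=-1.04: |R|=0.2916
R=−1: 1+11/20x = −1+9/20x ⇒ -1/10x=2 ⇒ x=2/(-1/10)=-20.0000
Confirm numerically:
  x=-16.322: |R|=0.95593 <1
  x=-12.882: |R|=0.89528 <1
  x=-12.215: |R|=0.88017 <1
  x=-20.506: |R|=1.00495 >1
  x=-20.046: |R|=1.00046 >1
Stable set (-20.0000, 0).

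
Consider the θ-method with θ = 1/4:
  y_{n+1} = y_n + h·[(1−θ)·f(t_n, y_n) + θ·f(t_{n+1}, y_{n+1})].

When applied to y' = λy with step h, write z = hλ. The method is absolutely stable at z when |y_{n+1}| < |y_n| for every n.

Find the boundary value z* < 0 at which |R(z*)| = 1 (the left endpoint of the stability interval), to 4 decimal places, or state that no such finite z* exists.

Test eqn y'=λy, z=hλ:
  y_{n+1} = y_n + z·[3/4·y_n + 1/4·y_{n+1}] ⇒ (1 − 1/4z)y_{n+1} = (1 + 3/4z)y_n
  R(z) = (1 + 3/4z)/(1 − 1/4z).

Need |R(x)|<1, x<0.
x=-1.77: |R|=0.2270
R=−1: 1+3/4x = −1+1/4x ⇒ -1/2x=2 ⇒ x=2/(-1/2)=-4.0000
Confirm numerically:
  x=-3.785: |R|=0.94477 <1
  x=-3.451: |R|=0.85264 <1
  x=-1.753: |R|=0.21884 <1
  x=-4.436: |R|=1.10337 >1
  x=-4.045: |R|=1.01119 >1
So |R|<1 on (-4.0000, 0).

z* = -4.0000.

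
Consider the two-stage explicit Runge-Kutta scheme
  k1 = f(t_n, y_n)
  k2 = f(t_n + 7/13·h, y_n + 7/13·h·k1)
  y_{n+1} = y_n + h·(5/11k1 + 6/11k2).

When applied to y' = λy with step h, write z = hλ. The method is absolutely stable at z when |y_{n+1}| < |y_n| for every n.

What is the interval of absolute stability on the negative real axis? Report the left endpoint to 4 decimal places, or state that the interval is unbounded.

With y'=λy (z=hλ):
  k1=λy_n ⇒ h·k1=z·y_n;  k2=λ(1+7/13z)y_n ⇒ h·k2=z(1+7/13z)y_n
  y_{n+1}/y_n = 1 + 5/11z + 6/11z(1+7/13z) = 1 + z + 42/143z²
  R(z) = 1 + z + 42/143z².

Find x<0 with |R(x)|<1.
x=-0.57: |R|=0.5254
R=1: x+42/143x²=0 ⇒ x=−143/42=-3.4048; min R=1−1/(4·42/143)=0.1488>−1
Confirm numerically:
  x=-3.240: |R|=0.84321 <1
  x=-2.809: |R|=0.50848 <1
  x=-1.911: |R|=0.16159 <1
  x=-4.003: |R|=1.70335 >1
  x=-3.953: |R|=1.63652 >1
  x=-3.437: |R|=1.03254 >1
Stable set (-3.4048, 0).

z∈(-3.4048,0).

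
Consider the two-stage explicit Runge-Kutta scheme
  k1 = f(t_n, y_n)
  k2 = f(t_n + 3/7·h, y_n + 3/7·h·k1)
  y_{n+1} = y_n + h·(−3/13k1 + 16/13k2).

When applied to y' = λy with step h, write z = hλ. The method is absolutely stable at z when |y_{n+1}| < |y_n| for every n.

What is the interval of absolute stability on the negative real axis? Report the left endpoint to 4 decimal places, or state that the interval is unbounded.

z∈(-1.8958,0).

With y'=λy (z=hλ):
  k1=λy_n ⇒ h·k1=z·y_n;  k2=λ(1+3/7z)y_n ⇒ h·k2=z(1+3/7z)y_n
  y_{n+1}/y_n = 1 − 3/13z + 16/13z(1+3/7z) = 1 + z + 48/91z²
  Hence R(z) = 1 + z + 48/91z².

Find x<0 with |R(x)|<1.
x=-1.43: |R|=0.6486
R=1: x+48/91x²=0 ⇒ x=−91/48=-1.8958; min R=1−1/(4·48/91)=0.5260>−1
Confirm numerically:
  x=-0.948: |R|=0.52604 <1
  x=-0.943: |R|=0.52605 <1
  x=-0.812: |R|=0.53579 <1
  x=-2.349: |R|=1.56149 >1
  x=-2.252: |R|=1.42308 >1
  x=-2.036: |R|=1.15053 >1
So |R|<1 on (-1.8958, 0).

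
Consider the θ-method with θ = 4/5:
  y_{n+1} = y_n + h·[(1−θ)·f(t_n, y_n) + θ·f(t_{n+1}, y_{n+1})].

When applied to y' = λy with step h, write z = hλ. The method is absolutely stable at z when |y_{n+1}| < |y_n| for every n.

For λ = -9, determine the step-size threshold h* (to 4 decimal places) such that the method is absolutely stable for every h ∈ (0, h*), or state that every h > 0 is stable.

(−∞, 0) — no finite endpoint. Any h>0 works for λ=-9.

Set f=λy, z=hλ:
  y_{n+1} = y_n + z·[1/5·y_n + 4/5·y_{n+1}] ⇒ (1 − 4/5z)y_{n+1} = (1 + 1/5z)y_n
  Hence R(z) = (1 + 1/5z)/(1 − 4/5z).

Boundary: |R(x)|=1, x<0.
x=-1.68: |R|=0.2833
x=-2: |R|=0.2308
x=-10: |R|=0.1111
x=-100: |R|=0.2346
θ=4/5≥1/2 ⇒ |1+1/5x|<|1−4/5x| ∀x<0 ⇒ interval (−∞,0).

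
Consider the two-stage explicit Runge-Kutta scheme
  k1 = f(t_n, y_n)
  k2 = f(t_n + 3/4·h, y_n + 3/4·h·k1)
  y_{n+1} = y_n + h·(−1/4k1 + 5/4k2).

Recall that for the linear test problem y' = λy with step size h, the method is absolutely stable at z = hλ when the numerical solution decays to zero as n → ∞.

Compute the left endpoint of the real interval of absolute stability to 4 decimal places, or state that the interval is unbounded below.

z* = -1.0667.

Test eqn y'=λy, z=hλ:
  k1=λy_n ⇒ h·k1=z·y_n;  k2=λ(1+3/4z)y_n ⇒ h·k2=z(1+3/4z)y_n
  y_{n+1}/y_n = 1 − 1/4z + 5/4z(1+3/4z) = 1 + z + 15/16z²
  so R(z) = 1 + z + 15/16z².

Need |R(x)|<1, x<0.
x=-0.5: |R|=0.7344
R=1: x+15/16x²=0 ⇒ x=−16/15=-1.0667; min R=1−1/(4·15/16)=0.7333>−1
Confirm numerically:
  x=-1.006: |R|=0.94278 <1
  x=-0.893: |R|=0.85461 <1
  x=-0.745: |R|=0.77534 <1
  x=-1.271: |R|=1.24348 >1
  x=-1.160: |R|=1.10150 >1
So |R|<1 on (-1.0667, 0).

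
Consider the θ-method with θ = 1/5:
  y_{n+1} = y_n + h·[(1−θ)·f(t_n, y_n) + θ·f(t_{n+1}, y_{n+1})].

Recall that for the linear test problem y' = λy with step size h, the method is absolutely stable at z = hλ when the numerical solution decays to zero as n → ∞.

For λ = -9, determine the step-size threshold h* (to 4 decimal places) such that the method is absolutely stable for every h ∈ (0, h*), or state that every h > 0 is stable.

(-3.3333,0); λ=-9 ⇒ h* = (10/3)/9 = 0.3704.

Set f=λy, z=hλ:
  y_{n+1} = y_n + z·[4/5·y_n + 1/5·y_{n+1}] ⇒ (1 − 1/5z)y_{n+1} = (1 + 4/5z)y_n
  Hence R(z) = (1 + 4/5z)/(1 − 1/5z).

Find x<0 with |R(x)|<1.
x=-1.68: |R|=0.2575
R=−1: 1+4/5x = −1+1/5x ⇒ -3/5x=2 ⇒ x=2/(-3/5)=-3.3333
Confirm numerically:
  x=-2.861: |R|=0.81974 <1
  x=-2.664: |R|=0.73800 <1
  x=-2.428: |R|=0.63436 <1
  x=-1.422: |R|=0.10713 <1
  x=-3.866: |R|=1.18024 >1
  x=-3.826: |R|=1.16746 >1
  x=-3.354: |R|=1.00742 >1
So |R|<1 on (-3.3333, 0).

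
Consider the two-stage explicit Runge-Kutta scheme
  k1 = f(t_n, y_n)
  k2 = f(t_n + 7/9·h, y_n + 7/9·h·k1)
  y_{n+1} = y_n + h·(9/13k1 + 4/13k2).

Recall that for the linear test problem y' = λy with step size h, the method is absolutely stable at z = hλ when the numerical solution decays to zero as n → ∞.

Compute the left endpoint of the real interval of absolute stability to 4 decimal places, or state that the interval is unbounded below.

Set f=λy, z=hλ:
  k1=λy_n ⇒ h·k1=z·y_n;  k2=λ(1+7/9z)y_n ⇒ h·k2=z(1+7/9z)y_n
  y_{n+1}/y_n = 1 + 9/13z + 4/13z(1+7/9z) = 1 + z + 28/117z²
  R(z) = 1 + z + 28/117z².

Need |R(x)|<1, x<0.
x=-0.74: |R|=0.3910
R=1: x+28/117x²=0 ⇒ x=−117/28=-4.1786; min R=1−1/(4·28/117)=-0.0446>−1
Confirm numerically:
  x=-3.542: |R|=0.46041 <1
  x=-3.070: |R|=0.18553 <1
  x=-2.510: |R|=0.00228 <1
  x=-1.887: |R|=0.03485 <1
  x=-4.673: |R|=1.55293 >1
  x=-4.562: |R|=1.41861 >1
  x=-4.415: |R|=1.24981 >1
So |R|<1 on (-4.1786, 0).

z* = -4.1786.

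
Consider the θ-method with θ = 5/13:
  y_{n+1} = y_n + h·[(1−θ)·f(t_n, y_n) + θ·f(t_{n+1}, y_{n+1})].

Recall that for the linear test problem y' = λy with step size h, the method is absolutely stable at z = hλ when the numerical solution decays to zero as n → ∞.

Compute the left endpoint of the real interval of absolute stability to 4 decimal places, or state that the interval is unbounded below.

On y'=λy, z=hλ:
  y_{n+1} = y_n + z·[8/13·y_n + 5/13·y_{n+1}] ⇒ (1 − 5/13z)y_{n+1} = (1 + 8/13z)y_n
  Hence R(z) = (1 + 8/13z)/(1 − 5/13z).

Need |R(x)|<1, x<0.
x=-0.8: |R|=0.3882
R=−1: 1+8/13x = −1+5/13x ⇒ -3/13x=2 ⇒ x=2/(-3/13)=-8.6667
Confirm numerically:
  x=-8.325: |R|=0.98124 <1
  x=-7.596: |R|=0.93699 <1
  x=-6.039: |R|=0.81750 <1
  x=-5.703: |R|=0.78584 <1
  x=-9.186: |R|=1.02644 >1
  x=-9.013: |R|=1.01789 >1
  x=-8.713: |R|=1.00246 >1
Stable set (-8.6667, 0).

left endpoint -8.6667.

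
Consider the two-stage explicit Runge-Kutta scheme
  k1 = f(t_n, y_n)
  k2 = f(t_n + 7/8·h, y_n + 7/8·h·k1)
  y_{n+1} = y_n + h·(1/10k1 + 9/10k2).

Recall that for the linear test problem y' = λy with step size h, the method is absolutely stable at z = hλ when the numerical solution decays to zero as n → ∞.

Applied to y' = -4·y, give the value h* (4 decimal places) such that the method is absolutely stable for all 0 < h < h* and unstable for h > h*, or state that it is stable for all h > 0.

(-1.2698,0); λ=-4 ⇒ h* = (80/63)/4 = 0.3175.

Test eqn y'=λy, z=hλ:
  k1=λy_n ⇒ h·k1=z·y_n;  k2=λ(1+7/8z)y_n ⇒ h·k2=z(1+7/8z)y_n
  y_{n+1}/y_n = 1 + 1/10z + 9/10z(1+7/8z) = 1 + z + 63/80z²
  Hence R(z) = 1 + z + 63/80z².

Solve |R(x)|<1 on ℝ⁻.
x=-0.53: |R|=0.6912
R=1: x+63/80x²=0 ⇒ x=−80/63=-1.2698; min R=1−1/(4·63/80)=0.6825>−1
Confirm numerically:
  x=-0.826: |R|=0.71129 <1
  x=-0.628: |R|=0.68258 <1
  x=-0.626: |R|=0.68260 <1
  x=-1.464: |R|=1.22385 >1
  x=-1.394: |R|=1.13630 >1
Interval (-1.2698, 0).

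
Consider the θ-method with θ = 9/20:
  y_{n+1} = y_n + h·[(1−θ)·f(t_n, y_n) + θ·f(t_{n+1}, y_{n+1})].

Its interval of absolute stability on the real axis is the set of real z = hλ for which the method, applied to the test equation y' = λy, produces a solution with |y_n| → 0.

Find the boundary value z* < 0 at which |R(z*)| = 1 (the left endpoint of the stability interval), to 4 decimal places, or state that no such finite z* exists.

z* = -20.0000.

On y'=λy, z=hλ:
  y_{n+1} = y_n + z·[11/20·y_n + 9/20·y_{n+1}] ⇒ (1 − 9/20z)y_{n+1} = (1 + 11/20z)y_n
  ⇒ R(z) = (1 + 11/20z)/(1 − 9/20z).

Boundary: |R(x)|=1, x<0.
x=-0.54: |R|=0.5656
R=−1: 1+11/20x = −1+9/20x ⇒ -1/10x=2 ⇒ x=2/(-1/10)=-20.0000
Confirm numerically:
  x=-19.401: |R|=0.99384 <1
  x=-18.276: |R|=0.98131 <1
  x=-17.813: |R|=0.97574 <1
  x=-20.521: |R|=1.00509 >1
  x=-20.266: |R|=1.00263 >1
So |R|<1 on (-20.0000, 0).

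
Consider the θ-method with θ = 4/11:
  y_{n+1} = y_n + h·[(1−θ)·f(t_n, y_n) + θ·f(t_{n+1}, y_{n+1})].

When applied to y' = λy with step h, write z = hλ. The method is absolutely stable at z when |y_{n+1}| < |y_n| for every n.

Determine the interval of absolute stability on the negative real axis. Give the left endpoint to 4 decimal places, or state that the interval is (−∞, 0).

Test eqn y'=λy, z=hλ:
  y_{n+1} = y_n + z·[7/11·y_n + 4/11·y_{n+1}] ⇒ (1 − 4/11z)y_{n+1} = (1 + 7/11z)y_n
  Hence R(z) = (1 + 7/11z)/(1 − 4/11z).

Boundary: |R(x)|=1, x<0.
x=-0.93: |R|=0.3050
R=−1: 1+7/11x = −1+4/11x ⇒ -3/11x=2 ⇒ x=2/(-3/11)=-7.3333
Confirm numerically:
  x=-3.991: |R|=0.62813 <1
  x=-3.545: |R|=0.54865 <1
  x=-3.206: |R|=0.48027 <1
  x=-7.927: |R|=1.04170 >1
  x=-7.894: |R|=1.03951 >1
Interval (-7.3333, 0).

(-7.3333, 0).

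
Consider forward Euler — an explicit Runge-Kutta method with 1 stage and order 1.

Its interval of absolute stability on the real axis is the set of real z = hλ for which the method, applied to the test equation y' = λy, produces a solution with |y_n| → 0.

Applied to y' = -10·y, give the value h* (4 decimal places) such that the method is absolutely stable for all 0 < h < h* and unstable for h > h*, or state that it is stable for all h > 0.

On y'=λy, z=hλ:
  order 1, 1-stage ⇒ R(z)=1+z
  (e.g. R(-0.8)=0.20000, |R|=0.20000)

Boundary: |R(x)|=1, x<0.
x=-0.8: |R|=0.2000
|R(-1.95)|=0.9500 |R(-0.92)|=0.0800 |R(-0.91)|=0.0900
Bisect:
  x_lo=-2.8064 |R|=1.8064  x_hi=-0.1816 |R|=0.8184
  mid=-1.49403 |R|=0.49403 →hi
  mid=-2.15022 |R|=1.15022 →lo
  mid=-1.82212 |R|=0.82212 →hi
  mid=-1.98617 |R|=0.98617 →hi
  mid=-2.06820 |R|=1.06820 →lo
  mid=-2.02719 |R|=1.02719 →lo
  mid=-2.00668 |R|=1.00668 →lo
  mid=-1.99643 |R|=0.99643 →hi
  ...
  [-2.00011,-1.99995] ⇒ x*=-2.0000
So |R|<1 on (-2.0000, 0).

(-2.0000,0); λ=-10 ⇒ h* = 0.2000.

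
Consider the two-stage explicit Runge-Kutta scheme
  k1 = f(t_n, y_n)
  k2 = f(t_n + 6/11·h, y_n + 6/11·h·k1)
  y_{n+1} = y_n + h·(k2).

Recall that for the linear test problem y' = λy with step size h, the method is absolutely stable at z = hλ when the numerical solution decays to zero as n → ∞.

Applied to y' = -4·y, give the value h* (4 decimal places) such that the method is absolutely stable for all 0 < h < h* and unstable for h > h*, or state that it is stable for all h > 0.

On y'=λy, z=hλ:
  k1=λy_n ⇒ h·k1=z·y_n;  k2=λ(1+6/11z)y_n ⇒ h·k2=z(1+6/11z)y_n
  y_{n+1}/y_n = 1 + z(1+6/11z) = 1 + z + 6/11z²
  R(z) = 1 + z + 6/11z².

Need |R(x)|<1, x<0.
x=-0.77: |R|=0.5534
R=1: x+6/11x²=0 ⇒ x=−11/6=-1.8333; min R=1−1/(4·6/11)=0.5417>−1
Confirm numerically:
  x=-1.521: |R|=0.74088 <1
  x=-1.519: |R|=0.73956 <1
  x=-1.007: |R|=0.54612 <1
  x=-2.311: |R|=1.60212 >1
  x=-2.235: |R|=1.48967 >1
  x=-1.910: |R|=1.07987 >1
So |R|<1 on (-1.8333, 0).

(-1.8333,0); λ=-4 ⇒ h* = (11/6)/4 = 0.4583.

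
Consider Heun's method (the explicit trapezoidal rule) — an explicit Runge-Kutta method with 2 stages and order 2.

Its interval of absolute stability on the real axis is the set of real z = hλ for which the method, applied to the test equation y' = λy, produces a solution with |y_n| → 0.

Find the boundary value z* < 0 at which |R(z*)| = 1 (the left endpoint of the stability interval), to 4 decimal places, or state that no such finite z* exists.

On y'=λy, z=hλ:
  order 2, 2-stage ⇒ R(z)=1+z+z^2/2
  (e.g. R(-1.29)=0.54205, |R|=0.54205)

Need |R(x)|<1, x<0.
x=-1.29: |R|=0.5421
|R(-1.8)|=0.8200 |R(-1.49)|=0.6200 |R(-1.1)|=0.5050
Bisect:
  x_lo=-2.6166 |R|=1.8068  x_hi=-0.1645 |R|=0.8490
  mid=-1.39057 |R|=0.57627 →hi
  mid=-2.00361 |R|=1.00361 →lo
  mid=-1.69709 |R|=0.74297 →hi
  mid=-1.85035 |R|=0.86155 →hi
  mid=-1.92698 |R|=0.92964 →hi
  mid=-1.96529 |R|=0.96590 →hi
  mid=-1.98445 |R|=0.98457 →hi
  ...
  [-2.00002,-1.99987] ⇒ x*=-2.0000
Interval (-2.0000, 0).

left endpoint -2.0000.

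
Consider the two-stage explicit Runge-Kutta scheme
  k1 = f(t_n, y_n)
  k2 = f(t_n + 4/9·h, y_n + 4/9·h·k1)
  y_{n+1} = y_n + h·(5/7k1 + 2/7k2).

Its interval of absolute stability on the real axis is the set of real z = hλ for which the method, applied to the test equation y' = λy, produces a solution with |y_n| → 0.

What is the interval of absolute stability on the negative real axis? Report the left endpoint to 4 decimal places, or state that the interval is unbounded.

Set f=λy, z=hλ:
  k1=λy_n ⇒ h·k1=z·y_n;  k2=λ(1+4/9z)y_n ⇒ h·k2=z(1+4/9z)y_n
  y_{n+1}/y_n = 1 + 5/7z + 2/7z(1+4/9z) = 1 + z + 8/63z²
  Hence R(z) = 1 + z + 8/63z².

Find x<0 with |R(x)|<1.
x=-0.34: |R|=0.6747
R=1: x+8/63x²=0 ⇒ x=−63/8=-7.8750; min R=1−1/(4·8/63)=-0.9688>−1
Confirm numerically:
  x=-7.641: |R|=0.77295 <1
  x=-4.955: |R|=0.83728 <1
  x=-4.666: |R|=0.90136 <1
  x=-3.763: |R|=0.96488 <1
  x=-8.270: |R|=1.41481 >1
  x=-8.267: |R|=1.41151 >1
So |R|<1 on (-7.8750, 0).

(-7.8750, 0).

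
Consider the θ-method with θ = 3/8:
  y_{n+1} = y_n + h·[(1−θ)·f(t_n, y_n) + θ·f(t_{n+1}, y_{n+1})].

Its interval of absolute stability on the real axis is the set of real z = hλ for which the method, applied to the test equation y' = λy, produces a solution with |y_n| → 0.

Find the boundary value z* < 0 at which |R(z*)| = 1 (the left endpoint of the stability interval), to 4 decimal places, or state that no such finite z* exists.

On y'=λy, z=hλ:
  y_{n+1} = y_n + z·[5/8·y_n + 3/8·y_{n+1}] ⇒ (1 − 3/8z)y_{n+1} = (1 + 5/8z)y_n
  R(z) = (1 + 5/8z)/(1 − 3/8z).

Find x<0 with |R(x)|<1.
x=-0.73: |R|=0.4269
R=−1: 1+5/8x = −1+3/8x ⇒ -1/4x=2 ⇒ x=2/(-1/4)=-8.0000
Confirm numerically:
  x=-4.491: |R|=0.67317 <1
  x=-3.498: |R|=0.51314 <1
  x=-3.313: |R|=0.47745 <1
  x=-8.391: |R|=1.02357 >1
  x=-8.109: |R|=1.00674 >1
So |R|<1 on (-8.0000, 0).

z* = -8.0000.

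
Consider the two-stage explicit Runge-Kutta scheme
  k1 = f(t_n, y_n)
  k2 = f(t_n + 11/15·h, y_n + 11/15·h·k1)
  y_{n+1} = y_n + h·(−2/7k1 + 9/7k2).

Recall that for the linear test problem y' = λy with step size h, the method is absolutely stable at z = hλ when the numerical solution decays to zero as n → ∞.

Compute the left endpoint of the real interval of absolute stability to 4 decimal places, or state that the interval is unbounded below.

On y'=λy, z=hλ:
  k1=λy_n ⇒ h·k1=z·y_n;  k2=λ(1+11/15z)y_n ⇒ h·k2=z(1+11/15z)y_n
  y_{n+1}/y_n = 1 − 2/7z + 9/7z(1+11/15z) = 1 + z + 33/35z²
  R(z) = 1 + z + 33/35z².

Solve |R(x)|<1 on ℝ⁻.
x=-0.72: |R|=0.7688
R=1: x+33/35x²=0 ⇒ x=−35/33=-1.0606; min R=1−1/(4·33/35)=0.7348>−1
Confirm numerically:
  x=-0.837: |R|=0.82354 <1
  x=-0.676: |R|=0.75486 <1
  x=-0.581: |R|=0.73727 <1
  x=-0.477: |R|=0.73753 <1
  x=-1.475: |R|=1.57630 >1
  x=-1.471: |R|=1.56919 >1
  x=-1.164: |R|=1.11347 >1
Interval (-1.0606, 0).

z* = -1.0606.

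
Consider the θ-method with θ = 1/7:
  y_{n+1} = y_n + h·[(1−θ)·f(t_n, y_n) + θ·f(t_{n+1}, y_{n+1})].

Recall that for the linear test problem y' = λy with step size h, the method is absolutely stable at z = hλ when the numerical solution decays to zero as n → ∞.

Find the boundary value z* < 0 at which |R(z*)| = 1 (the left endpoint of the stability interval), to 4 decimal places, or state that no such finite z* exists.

Set f=λy, z=hλ:
  y_{n+1} = y_n + z·[6/7·y_n + 1/7·y_{n+1}] ⇒ (1 − 1/7z)y_{n+1} = (1 + 6/7z)y_n
  so R(z) = (1 + 6/7z)/(1 − 1/7z).

Need |R(x)|<1, x<0.
x=-0.82: |R|=0.2660
R=−1: 1+6/7x = −1+1/7x ⇒ -5/7x=2 ⇒ x=2/(-5/7)=-2.8000
Confirm numerically:
  x=-2.251: |R|=0.70328 <1
  x=-1.332: |R|=0.11906 <1
  x=-1.265: |R|=0.07139 <1
  x=-3.271: |R|=1.22929 >1
  x=-3.250: |R|=1.21951 >1
  x=-3.202: |R|=1.19702 >1
Stable set (-2.8000, 0).

z* = -2.8000.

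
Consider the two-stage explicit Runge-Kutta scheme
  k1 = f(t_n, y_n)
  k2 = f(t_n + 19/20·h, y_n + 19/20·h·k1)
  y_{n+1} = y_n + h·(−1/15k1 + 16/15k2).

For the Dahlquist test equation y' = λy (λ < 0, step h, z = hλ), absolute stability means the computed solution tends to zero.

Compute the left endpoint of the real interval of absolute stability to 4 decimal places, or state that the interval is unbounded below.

Set f=λy, z=hλ:
  k1=λy_n ⇒ h·k1=z·y_n;  k2=λ(1+19/20z)y_n ⇒ h·k2=z(1+19/20z)y_n
  y_{n+1}/y_n = 1 − 1/15z + 16/15z(1+19/20z) = 1 + z + 76/75z²
  Hence R(z) = 1 + z + 76/75z².

Find x<0 with |R(x)|<1.
x=-1.41: |R|=1.6046
R=1: x+76/75x²=0 ⇒ x=−75/76=-0.9868; min R=1−1/(4·76/75)=0.7533>−1
Confirm numerically:
  x=-0.921: |R|=0.93855 <1
  x=-0.868: |R|=0.89547 <1
  x=-0.595: |R|=0.76375 <1
  x=-0.553: |R|=0.75689 <1
  x=-1.273: |R|=1.36914 >1
  x=-1.094: |R|=1.11879 >1
  x=-1.025: |R|=1.03963 >1
So |R|<1 on (-0.9868, 0).

z* = -0.9868.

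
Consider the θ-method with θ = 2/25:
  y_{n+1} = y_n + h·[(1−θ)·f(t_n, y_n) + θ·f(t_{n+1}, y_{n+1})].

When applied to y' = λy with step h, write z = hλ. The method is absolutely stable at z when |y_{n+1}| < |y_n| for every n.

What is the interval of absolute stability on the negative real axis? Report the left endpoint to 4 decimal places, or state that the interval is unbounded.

Test eqn y'=λy, z=hλ:
  y_{n+1} = y_n + z·[23/25·y_n + 2/25·y_{n+1}] ⇒ (1 − 2/25z)y_{n+1} = (1 + 23/25z)y_n
  Hence R(z) = (1 + 23/25z)/(1 − 2/25z).

Find x<0 with |R(x)|<1.
x=-1.78: |R|=0.5581
R=−1: 1+23/25x = −1+2/25x ⇒ -21/25x=2 ⇒ x=2/(-21/25)=-2.3810
Confirm numerically:
  x=-1.942: |R|=0.68086 <1
  x=-1.536: |R|=0.36791 <1
  x=-1.319: |R|=0.19310 <1
  x=-1.194: |R|=0.08989 <1
  x=-2.704: |R|=1.22310 >1
  x=-2.663: |R|=1.19531 >1
  x=-2.543: |R|=1.11311 >1
So |R|<1 on (-2.3810, 0).

(-2.3810, 0).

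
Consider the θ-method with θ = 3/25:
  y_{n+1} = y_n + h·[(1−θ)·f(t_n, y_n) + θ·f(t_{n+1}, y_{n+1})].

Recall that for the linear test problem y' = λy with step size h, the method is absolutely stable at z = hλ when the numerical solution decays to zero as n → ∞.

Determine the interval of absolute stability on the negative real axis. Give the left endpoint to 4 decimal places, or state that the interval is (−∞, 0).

(-2.6316, 0).

Set f=λy, z=hλ:
  y_{n+1} = y_n + z·[22/25·y_n + 3/25·y_{n+1}] ⇒ (1 − 3/25z)y_{n+1} = (1 + 22/25z)y_n
  so R(z) = (1 + 22/25z)/(1 − 3/25z).

Boundary: |R(x)|=1, x<0.
x=-1.44: |R|=0.2278
R=−1: 1+22/25x = −1+3/25x ⇒ -19/25x=2 ⇒ x=2/(-19/25)=-2.6316
Confirm numerically:
  x=-2.402: |R|=0.86456 <1
  x=-1.972: |R|=0.59464 <1
  x=-1.242: |R|=0.08090 <1
  x=-2.742: |R|=1.06314 >1
  x=-2.709: |R|=1.04440 >1
So |R|<1 on (-2.6316, 0).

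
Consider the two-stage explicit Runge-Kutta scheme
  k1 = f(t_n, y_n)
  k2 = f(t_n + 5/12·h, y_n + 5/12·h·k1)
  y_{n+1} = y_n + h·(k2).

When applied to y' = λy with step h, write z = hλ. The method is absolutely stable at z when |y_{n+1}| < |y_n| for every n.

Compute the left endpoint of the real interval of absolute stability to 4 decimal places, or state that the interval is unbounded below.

With y'=λy (z=hλ):
  k1=λy_n ⇒ h·k1=z·y_n;  k2=λ(1+5/12z)y_n ⇒ h·k2=z(1+5/12z)y_n
  y_{n+1}/y_n = 1 + z(1+5/12z) = 1 + z + 5/12z²
  so R(z) = 1 + z + 5/12z².

Solve |R(x)|<1 on ℝ⁻.
x=-1.45: |R|=0.4260
R=1: x+5/12x²=0 ⇒ x=−12/5=-2.4000; min R=1−1/(4·5/12)=0.4000>−1
Confirm numerically:
  x=-1.386: |R|=0.41442 <1
  x=-1.118: |R|=0.40280 <1
  x=-0.986: |R|=0.41908 <1
  x=-2.640: |R|=1.26400 >1
  x=-2.556: |R|=1.16614 >1
  x=-2.461: |R|=1.06255 >1
Interval (-2.4000, 0).

left endpoint -2.4000.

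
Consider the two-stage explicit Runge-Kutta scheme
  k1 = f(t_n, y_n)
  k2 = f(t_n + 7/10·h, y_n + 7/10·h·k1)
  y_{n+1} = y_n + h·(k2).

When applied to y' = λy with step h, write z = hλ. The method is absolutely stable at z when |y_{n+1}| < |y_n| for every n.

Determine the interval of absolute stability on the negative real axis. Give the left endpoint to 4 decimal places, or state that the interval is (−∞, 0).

Set f=λy, z=hλ:
  k1=λy_n ⇒ h·k1=z·y_n;  k2=λ(1+7/10z)y_n ⇒ h·k2=z(1+7/10z)y_n
  y_{n+1}/y_n = 1 + z(1+7/10z) = 1 + z + 7/10z²
  R(z) = 1 + z + 7/10z².

Boundary: |R(x)|=1, x<0.
x=-1.04: |R|=0.7171
R=1: x+7/10x²=0 ⇒ x=−10/7=-1.4286; min R=1−1/(4·7/10)=0.6429>−1
Confirm numerically:
  x=-1.120: |R|=0.75808 <1
  x=-0.916: |R|=0.67134 <1
  x=-0.753: |R|=0.64391 <1
  x=-1.923: |R|=1.66555 >1
  x=-1.523: |R|=1.10067 >1
So |R|<1 on (-1.4286, 0).

z∈(-1.4286,0).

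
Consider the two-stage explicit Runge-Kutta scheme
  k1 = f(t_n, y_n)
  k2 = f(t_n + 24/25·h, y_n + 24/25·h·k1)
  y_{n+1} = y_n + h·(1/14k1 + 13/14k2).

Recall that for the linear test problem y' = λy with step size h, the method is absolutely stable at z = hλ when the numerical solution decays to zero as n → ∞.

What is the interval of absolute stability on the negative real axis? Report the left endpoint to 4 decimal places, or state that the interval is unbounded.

(-1.1218, 0).

With y'=λy (z=hλ):
  k1=λy_n ⇒ h·k1=z·y_n;  k2=λ(1+24/25z)y_n ⇒ h·k2=z(1+24/25z)y_n
  y_{n+1}/y_n = 1 + 1/14z + 13/14z(1+24/25z) = 1 + z + 156/175z²
  ⇒ R(z) = 1 + z + 156/175z².

Need |R(x)|<1, x<0.
x=-1.29: |R|=1.1934
R=1: x+156/175x²=0 ⇒ x=−175/156=-1.1218; min R=1−1/(4·156/175)=0.7196>−1
Confirm numerically:
  x=-0.985: |R|=0.87989 <1
  x=-0.802: |R|=0.77137 <1
  x=-0.617: |R|=0.72236 <1
  x=-1.680: |R|=1.83597 >1
  x=-1.598: |R|=1.67836 >1
  x=-1.172: |R|=1.05245 >1
So |R|<1 on (-1.1218, 0).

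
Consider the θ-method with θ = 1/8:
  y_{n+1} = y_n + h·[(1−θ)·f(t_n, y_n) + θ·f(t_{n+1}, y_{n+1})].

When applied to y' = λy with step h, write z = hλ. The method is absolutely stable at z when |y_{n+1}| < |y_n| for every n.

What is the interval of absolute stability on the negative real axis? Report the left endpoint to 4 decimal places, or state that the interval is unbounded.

With y'=λy (z=hλ):
  y_{n+1} = y_n + z·[7/8·y_n + 1/8·y_{n+1}] ⇒ (1 − 1/8z)y_{n+1} = (1 + 7/8z)y_n
  R(z) = (1 + 7/8z)/(1 − 1/8z).

Boundary: |R(x)|=1, x<0.
x=-0.82: |R|=0.2562
R=−1: 1+7/8x = −1+1/8x ⇒ -3/4x=2 ⇒ x=2/(-3/4)=-2.6667
Confirm numerically:
  x=-2.577: |R|=0.94913 <1
  x=-1.638: |R|=0.35962 <1
  x=-1.564: |R|=0.30824 <1
  x=-1.475: |R|=0.24538 <1
  x=-3.236: |R|=1.30402 >1
  x=-2.924: |R|=1.14134 >1
  x=-2.820: |R|=1.08503 >1
Interval (-2.6667, 0).

(-2.6667, 0).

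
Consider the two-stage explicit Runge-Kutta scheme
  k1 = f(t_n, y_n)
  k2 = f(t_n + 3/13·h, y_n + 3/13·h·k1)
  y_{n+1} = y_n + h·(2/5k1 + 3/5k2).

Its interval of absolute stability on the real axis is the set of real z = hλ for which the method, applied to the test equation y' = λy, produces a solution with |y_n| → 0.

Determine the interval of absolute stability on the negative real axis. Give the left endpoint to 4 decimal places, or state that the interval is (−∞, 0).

(-7.2222, 0).

On y'=λy, z=hλ:
  k1=λy_n ⇒ h·k1=z·y_n;  k2=λ(1+3/13z)y_n ⇒ h·k2=z(1+3/13z)y_n
  y_{n+1}/y_n = 1 + 2/5z + 3/5z(1+3/13z) = 1 + z + 9/65z²
  R(z) = 1 + z + 9/65z².

Boundary: |R(x)|=1, x<0.
x=-0.63: |R|=0.4250
R=1: x+9/65x²=0 ⇒ x=−65/9=-7.2222; min R=1−1/(4·9/65)=-0.8056>−1
Confirm numerically:
  x=-6.615: |R|=0.44383 <1
  x=-3.981: |R|=0.78661 <1
  x=-3.703: |R|=0.80439 <1
  x=-7.731: |R|=1.54462 >1
  x=-7.628: |R|=1.42858 >1
  x=-7.597: |R|=1.39423 >1
So |R|<1 on (-7.2222, 0).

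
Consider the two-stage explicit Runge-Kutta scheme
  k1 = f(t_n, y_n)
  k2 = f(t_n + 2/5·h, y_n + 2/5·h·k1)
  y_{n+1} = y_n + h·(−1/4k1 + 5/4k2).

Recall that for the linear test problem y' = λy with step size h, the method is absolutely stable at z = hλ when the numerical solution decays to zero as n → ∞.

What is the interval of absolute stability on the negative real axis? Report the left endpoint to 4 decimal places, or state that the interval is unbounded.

z∈(-2.0000,0).

On y'=λy, z=hλ:
  k1=λy_n ⇒ h·k1=z·y_n;  k2=λ(1+2/5z)y_n ⇒ h·k2=z(1+2/5z)y_n
  y_{n+1}/y_n = 1 − 1/4z + 5/4z(1+2/5z) = 1 + z + 1/2z²
  R(z) = 1 + z + 1/2z².

Need |R(x)|<1, x<0.
x=-1.24: |R|=0.5288
R=1: x+1/2x²=0 ⇒ x=−2=-2.0000; min R=1−1/(4·1/2)=0.5000>−1
Confirm numerically:
  x=-1.358: |R|=0.56408 <1
  x=-0.988: |R|=0.50007 <1
  x=-0.875: |R|=0.50781 <1
  x=-2.573: |R|=1.73716 >1
  x=-2.270: |R|=1.30645 >1
  x=-2.206: |R|=1.22722 >1
So |R|<1 on (-2.0000, 0).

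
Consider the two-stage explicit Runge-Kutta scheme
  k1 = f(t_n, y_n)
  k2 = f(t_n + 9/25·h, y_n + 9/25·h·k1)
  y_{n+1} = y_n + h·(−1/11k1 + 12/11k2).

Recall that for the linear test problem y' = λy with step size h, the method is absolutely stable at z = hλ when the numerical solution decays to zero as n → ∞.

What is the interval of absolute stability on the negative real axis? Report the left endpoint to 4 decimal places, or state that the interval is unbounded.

(-2.5463, 0).

On y'=λy, z=hλ:
  k1=λy_n ⇒ h·k1=z·y_n;  k2=λ(1+9/25z)y_n ⇒ h·k2=z(1+9/25z)y_n
  y_{n+1}/y_n = 1 − 1/11z + 12/11z(1+9/25z) = 1 + z + 108/275z²
  R(z) = 1 + z + 108/275z².

Need |R(x)|<1, x<0.
x=-1.72: |R|=0.4418
R=1: x+108/275x²=0 ⇒ x=−275/108=-2.5463; min R=1−1/(4·108/275)=0.3634>−1
Confirm numerically:
  x=-2.406: |R|=0.86743 <1
  x=-1.654: |R|=0.42039 <1
  x=-1.406: |R|=0.37036 <1
  x=-1.249: |R|=0.36365 <1
  x=-3.071: |R|=1.63283 >1
  x=-2.836: |R|=1.32266 >1
  x=-2.577: |R|=1.03107 >1
So |R|<1 on (-2.5463, 0).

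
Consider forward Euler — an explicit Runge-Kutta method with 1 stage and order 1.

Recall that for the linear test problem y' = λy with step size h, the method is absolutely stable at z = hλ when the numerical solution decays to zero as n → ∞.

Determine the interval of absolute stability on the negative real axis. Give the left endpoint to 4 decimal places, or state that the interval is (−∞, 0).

Test eqn y'=λy, z=hλ:
  order 1, 1-stage ⇒ R(z)=1+z
  (e.g. R(-1.43)=-0.43000, |R|=0.43000)

Find x<0 with |R(x)|<1.
x=-1.43: |R|=0.4300
|R(-1.84)|=0.8400 |R(-1.35)|=0.3500 |R(-1.07)|=0.0700
Bisect:
  x_lo=-2.8159 |R|=1.8159  x_hi=-0.2553 |R|=0.7447
  mid=-1.53563 |R|=0.53563 →hi
  mid=-2.17578 |R|=1.17578 →lo
  mid=-1.85571 |R|=0.85571 →hi
  mid=-2.01575 |R|=1.01575 →lo
  mid=-1.93573 |R|=0.93573 →hi
  mid=-1.97574 |R|=0.97574 →hi
  mid=-1.99574 |R|=0.99574 →hi
  mid=-2.00574 |R|=1.00574 →lo
  mid=-2.00074 |R|=1.00074 →lo
  mid=-1.99824 |R|=0.99824 →hi
  ...
  [-2.00012,-1.99996] ⇒ x*=-2.0000
Interval (-2.0000, 0).

z∈(-2.0000,0).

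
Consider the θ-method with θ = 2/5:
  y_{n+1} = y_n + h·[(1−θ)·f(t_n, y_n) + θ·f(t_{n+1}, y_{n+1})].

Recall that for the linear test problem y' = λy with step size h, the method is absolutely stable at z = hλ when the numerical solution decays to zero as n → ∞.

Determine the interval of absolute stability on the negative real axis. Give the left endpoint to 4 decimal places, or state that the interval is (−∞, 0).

(-10.0000, 0).

On y'=λy, z=hλ:
  y_{n+1} = y_n + z·[3/5·y_n + 2/5·y_{n+1}] ⇒ (1 − 2/5z)y_{n+1} = (1 + 3/5z)y_n
  so R(z) = (1 + 3/5z)/(1 − 2/5z).

Need |R(x)|<1, x<0.
x=-1.61: |R|=0.0207
R=−1: 1+3/5x = −1+2/5x ⇒ -1/5x=2 ⇒ x=2/(-1/5)=-10.0000
Confirm numerically:
  x=-8.897: |R|=0.95161 <1
  x=-7.923: |R|=0.90036 <1
  x=-7.540: |R|=0.87749 <1
  x=-10.442: |R|=1.01708 >1
  x=-10.355: |R|=1.01381 >1
Interval (-10.0000, 0).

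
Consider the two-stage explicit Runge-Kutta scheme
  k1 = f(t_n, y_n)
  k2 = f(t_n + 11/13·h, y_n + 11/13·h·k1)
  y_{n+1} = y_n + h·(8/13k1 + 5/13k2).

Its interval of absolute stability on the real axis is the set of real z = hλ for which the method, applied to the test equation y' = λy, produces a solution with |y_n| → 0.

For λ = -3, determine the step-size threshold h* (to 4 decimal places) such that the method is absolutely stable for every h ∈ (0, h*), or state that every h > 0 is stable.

On y'=λy, z=hλ:
  k1=λy_n ⇒ h·k1=z·y_n;  k2=λ(1+11/13z)y_n ⇒ h·k2=z(1+11/13z)y_n
  y_{n+1}/y_n = 1 + 8/13z + 5/13z(1+11/13z) = 1 + z + 55/169z²
  ⇒ R(z) = 1 + z + 55/169z².

Find x<0 with |R(x)|<1.
x=-1.42: |R|=0.2362
R=1: x+55/169x²=0 ⇒ x=−169/55=-3.0727; min R=1−1/(4·55/169)=0.2318>−1
Confirm numerically:
  x=-2.641: |R|=0.62893 <1
  x=-1.476: |R|=0.23300 <1
  x=-1.407: |R|=0.23726 <1
  x=-3.186: |R|=1.11745 >1
  x=-3.137: |R|=1.06562 >1
Interval (-3.0727, 0).

(-3.0727,0); λ=-3 ⇒ h* = (169/55)/3 = 1.0242.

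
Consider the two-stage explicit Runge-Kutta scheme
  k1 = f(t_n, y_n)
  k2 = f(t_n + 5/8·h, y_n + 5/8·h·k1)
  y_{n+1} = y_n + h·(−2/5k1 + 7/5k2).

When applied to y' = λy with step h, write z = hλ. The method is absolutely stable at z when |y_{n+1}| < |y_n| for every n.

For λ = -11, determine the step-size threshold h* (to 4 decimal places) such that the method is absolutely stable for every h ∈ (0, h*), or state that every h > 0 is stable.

(-1.1429,0); λ=-11 ⇒ h* = (8/7)/11 = 0.1039.

With y'=λy (z=hλ):
  k1=λy_n ⇒ h·k1=z·y_n;  k2=λ(1+5/8z)y_n ⇒ h·k2=z(1+5/8z)y_n
  y_{n+1}/y_n = 1 − 2/5z + 7/5z(1+5/8z) = 1 + z + 7/8z²
  ⇒ R(z) = 1 + z + 7/8z².

Need |R(x)|<1, x<0.
x=-0.6: |R|=0.7150
R=1: x+7/8x²=0 ⇒ x=−8/7=-1.1429; min R=1−1/(4·7/8)=0.7143>−1
Confirm numerically:
  x=-1.106: |R|=0.96433 <1
  x=-0.848: |R|=0.78122 <1
  x=-0.795: |R|=0.75802 <1
  x=-0.706: |R|=0.73013 <1
  x=-1.505: |R|=1.47690 >1
  x=-1.163: |R|=1.02050 >1
So |R|<1 on (-1.1429, 0).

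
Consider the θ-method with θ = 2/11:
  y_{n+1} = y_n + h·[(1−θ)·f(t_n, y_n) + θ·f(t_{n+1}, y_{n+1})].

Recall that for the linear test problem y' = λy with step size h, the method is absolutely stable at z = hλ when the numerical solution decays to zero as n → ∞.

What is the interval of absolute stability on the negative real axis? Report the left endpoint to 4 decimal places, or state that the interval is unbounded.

z∈(-3.1429,0).

With y'=λy (z=hλ):
  y_{n+1} = y_n + z·[9/11·y_n + 2/11·y_{n+1}] ⇒ (1 − 2/11z)y_{n+1} = (1 + 9/11z)y_n
  R(z) = (1 + 9/11z)/(1 − 2/11z).

Find x<0 with |R(x)|<1.
x=-1.13: |R|=0.0626
R=−1: 1+9/11x = −1+2/11x ⇒ -7/11x=2 ⇒ x=2/(-7/11)=-3.1429
Confirm numerically:
  x=-2.856: |R|=0.87985 <1
  x=-2.199: |R|=0.57092 <1
  x=-1.476: |R|=0.16370 <1
  x=-3.332: |R|=1.07495 >1
  x=-3.250: |R|=1.04286 >1
Stable set (-3.1429, 0).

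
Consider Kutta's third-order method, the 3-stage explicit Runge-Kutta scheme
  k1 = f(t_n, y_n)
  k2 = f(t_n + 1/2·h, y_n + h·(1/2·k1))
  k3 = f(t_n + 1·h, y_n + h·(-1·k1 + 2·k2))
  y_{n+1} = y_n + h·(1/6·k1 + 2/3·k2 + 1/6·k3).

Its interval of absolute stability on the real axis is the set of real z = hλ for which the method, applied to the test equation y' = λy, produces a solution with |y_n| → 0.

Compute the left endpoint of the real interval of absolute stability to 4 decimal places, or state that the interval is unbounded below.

z* = -2.5127.

Set f=λy, z=hλ:
  order 3, 3-stage ⇒ R(z)=1+z+z^2/2+z^3/6
  (e.g. R(-0.59)=0.54982, |R|=0.54982)

Find x<0 with |R(x)|<1.
x=-0.59: |R|=0.5498
|R(-2.91)|=1.7830 |R(-2.77)|=1.4759 |R(-1.18)|=0.2424
Bisect:
  x_lo=-3.0102 |R|=2.0257  x_hi=-0.3356 |R|=0.7144
  mid=-1.67293 |R|=0.05392 →hi
  mid=-2.34158 |R|=0.73989 →hi
  mid=-2.67591 |R|=1.28913 →lo
  mid=-2.50874 |R|=0.99343 →hi
  mid=-2.59233 |R|=1.13572 →lo
  mid=-2.55053 |R|=1.06322 →lo
  mid=-2.52964 |R|=1.02799 →lo
  mid=-2.51919 |R|=1.01063 →lo
  mid=-2.51397 |R|=1.00201 →lo
  mid=-2.51136 |R|=0.99772 →hi
  ...
  [-2.51282,-2.51266] ⇒ x*=-2.5127
So |R|<1 on (-2.5127, 0).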